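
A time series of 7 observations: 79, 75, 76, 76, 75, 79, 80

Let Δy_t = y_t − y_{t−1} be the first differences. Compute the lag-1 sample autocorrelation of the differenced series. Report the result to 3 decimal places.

First differences Δy: -4, 1, 0, -1, 4, 1
Mean of differences = 0.1667
Numerator Σ(Δy_t−Δȳ)(Δy_{t+1}−Δȳ) = -4.6944
Denominator Σ(Δy_t−Δȳ)² = 34.8333
r_1(Δy) = -4.6944 / 34.8333 = -0.135

-0.135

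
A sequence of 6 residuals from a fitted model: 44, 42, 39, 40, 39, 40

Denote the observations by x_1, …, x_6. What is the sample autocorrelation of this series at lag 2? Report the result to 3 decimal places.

-0.167

Mean x̄ = (44 + 42 + 39 + 40 + 39 + 40)/6 = 40.6667
Deviations from mean: 3.3333, 1.3333, -1.6667, -0.6667, -1.6667, -0.6667
Σ(x_t−x̄)(x_{t+2}−x̄) = (-5.5556) + (-0.8889) + (2.7778) + (0.4444) = -3.2222
Denominator Σ(x_t−x̄)² = 19.3333
r_2 = -3.2222 / 19.3333 = -0.167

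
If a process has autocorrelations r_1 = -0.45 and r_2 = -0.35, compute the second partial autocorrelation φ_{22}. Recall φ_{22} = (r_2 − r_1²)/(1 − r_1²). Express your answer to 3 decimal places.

-0.693

φ_{22} = (r_2 − r_1²) / (1 − r_1²)
r_1² = (-0.45)² = 0.2025
Numerator = -0.35 − 0.2025 = -0.5525; denominator = 1 − 0.2025 = 0.7975
φ_{22} = -0.5525 / 0.7975 = -0.693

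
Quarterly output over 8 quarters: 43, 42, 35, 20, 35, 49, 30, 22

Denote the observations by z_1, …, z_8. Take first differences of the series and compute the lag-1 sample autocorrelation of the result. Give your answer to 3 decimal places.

-0.059

First differences Δz: -1, -7, -15, 15, 14, -19, -8
Mean of differences = -3.0000
Numerator Σ(Δz_t−Δz̄)(Δz_{t+1}−Δz̄) = -62.0000
Denominator Σ(Δz_t−Δz̄)² = 1058.0000
r_1(Δz) = -62.0000 / 1058.0000 = -0.059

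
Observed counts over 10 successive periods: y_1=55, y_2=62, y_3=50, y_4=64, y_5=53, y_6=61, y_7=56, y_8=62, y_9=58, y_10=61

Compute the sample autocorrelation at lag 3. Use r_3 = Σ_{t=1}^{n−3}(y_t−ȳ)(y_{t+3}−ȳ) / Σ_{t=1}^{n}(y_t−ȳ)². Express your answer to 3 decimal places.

-0.536

Mean ȳ = (55 + 62 + 50 + 64 + 53 + 61 + 56 + 62 + 58 + 61)/10 = 58.2000
Numerator Σ_{t=1}^{7}(y_t−ȳ)(y_{t+3}−ȳ) = -100.5200
Denominator Σ(y_t−ȳ)² = 187.6000
r_3 = -100.5200 / 187.6000 = -0.536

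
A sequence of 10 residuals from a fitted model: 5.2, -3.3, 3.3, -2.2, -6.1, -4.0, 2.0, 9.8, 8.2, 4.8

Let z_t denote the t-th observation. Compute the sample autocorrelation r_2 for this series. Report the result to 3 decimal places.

Mean z̄ = (5.2 − 3.3 + 3.3 − 2.2 − 6.1 − 4.0 + 2.0 + 9.8 + 8.2 + 4.8)/10 = 1.7700
Numerator Σ_{t=1}^{8}(z_t−z̄)(z_{t+2}−z̄) = 13.9082
Denominator Σ(z_t−z̄)² = 265.8610
r_2 = 13.9082 / 265.8610 = 0.052

0.052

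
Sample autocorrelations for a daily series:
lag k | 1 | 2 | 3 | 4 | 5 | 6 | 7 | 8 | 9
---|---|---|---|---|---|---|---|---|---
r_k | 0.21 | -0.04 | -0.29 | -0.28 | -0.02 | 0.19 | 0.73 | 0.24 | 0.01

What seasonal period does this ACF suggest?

The largest autocorrelation is r_7 = 0.73; the remaining lags stay at or below 0.24.
The dominant spike at lag 7 indicates a seasonal period of 7.

7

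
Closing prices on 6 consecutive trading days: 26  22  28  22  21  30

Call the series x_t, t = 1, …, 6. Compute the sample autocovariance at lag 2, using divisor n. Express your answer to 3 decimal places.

-2.509

Mean x̄ = (26 + 22 + 28 + 22 + 21 + 30)/6 = 24.8333
Deviations: 1.1667, -2.8333, 3.1667, -2.8333, -3.8333, 5.1667
Σ_{t=1}^{4}(x_t−x̄)(x_{t+2}−x̄) = -15.0556
γ_2 = -15.0556 / 6 = -2.509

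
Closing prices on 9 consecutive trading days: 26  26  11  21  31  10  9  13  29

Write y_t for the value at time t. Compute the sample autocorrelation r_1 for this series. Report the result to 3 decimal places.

-0.017

Mean ȳ = (26 + 26 + 11 + 21 + 31 + 10 + 9 + 13 + 29)/9 = 19.5556
Numerator Σ_{t=1}^{8}(y_t−ȳ)(y_{t+1}−ȳ) = -10.6420
Denominator Σ(y_t−ȳ)² = 624.2222
r_1 = -10.6420 / 624.2222 = -0.017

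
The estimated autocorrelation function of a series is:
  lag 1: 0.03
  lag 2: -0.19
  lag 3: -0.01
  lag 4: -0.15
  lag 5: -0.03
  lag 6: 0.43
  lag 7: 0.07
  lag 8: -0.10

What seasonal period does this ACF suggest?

The largest autocorrelation is r_6 = 0.43; the remaining lags stay at or below 0.07.
The dominant spike at lag 6 indicates a seasonal period of 6.

6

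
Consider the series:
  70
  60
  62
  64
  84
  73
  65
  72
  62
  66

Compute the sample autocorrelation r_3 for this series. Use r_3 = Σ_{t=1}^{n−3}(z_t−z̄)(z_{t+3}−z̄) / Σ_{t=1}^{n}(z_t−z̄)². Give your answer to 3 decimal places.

Mean z̄ = (70 + 60 + 62 + 64 + 84 + 73 + 65 + 72 + 62 + 66)/10 = 67.8000
Numerator Σ_{t=1}^{7}(z_t−z̄)(z_{t+3}−z̄) = -111.3200
Denominator Σ(z_t−z̄)² = 465.6000
r_3 = -111.3200 / 465.6000 = -0.239

-0.239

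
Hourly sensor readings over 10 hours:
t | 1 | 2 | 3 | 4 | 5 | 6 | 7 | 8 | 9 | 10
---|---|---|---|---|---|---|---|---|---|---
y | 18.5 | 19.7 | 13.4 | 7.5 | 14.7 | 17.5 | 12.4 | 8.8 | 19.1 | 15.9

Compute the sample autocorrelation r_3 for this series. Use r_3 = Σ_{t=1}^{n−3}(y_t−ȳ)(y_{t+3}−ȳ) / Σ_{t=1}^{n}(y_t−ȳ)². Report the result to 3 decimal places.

Mean ȳ = (18.5 + 19.7 + 13.4 + 7.5 + 14.7 + 17.5 + 12.4 + 8.8 + 19.1 + 15.9)/10 = 14.7500
Σ(y_t−ȳ)(y_{t+3}−ȳ) = (-27.1875) + (-0.2475) + (-3.7125) + (17.0375) + (0.2975) + (11.9625) + (-2.7025) = -4.5525
Denominator Σ(y_t−ȳ)² = 161.6850
r_3 = -4.5525 / 161.6850 = -0.028

-0.028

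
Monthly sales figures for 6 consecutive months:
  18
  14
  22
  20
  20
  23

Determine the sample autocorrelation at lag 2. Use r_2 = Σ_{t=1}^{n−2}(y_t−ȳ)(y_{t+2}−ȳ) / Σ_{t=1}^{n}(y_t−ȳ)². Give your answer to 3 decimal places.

-0.068

Mean ȳ = (18 + 14 + 22 + 20 + 20 + 23)/6 = 19.5000
Deviations from mean: -1.5000, -5.5000, 2.5000, 0.5000, 0.5000, 3.5000
Σ(y_t−ȳ)(y_{t+2}−ȳ) = (-3.7500) + (-2.7500) + (1.2500) + (1.7500) = -3.5000
Denominator Σ(y_t−ȳ)² = 51.5000
r_2 = -3.5000 / 51.5000 = -0.068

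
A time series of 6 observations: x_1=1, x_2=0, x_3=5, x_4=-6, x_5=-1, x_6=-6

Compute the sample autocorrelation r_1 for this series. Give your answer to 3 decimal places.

-0.239

Mean x̄ = (1 + 0 + 5 − 6 − 1 − 6)/6 = -1.1667
Numerator Σ_{t=1}^{5}(x_t−x̄)(x_{t+1}−x̄) = -21.6944
Denominator Σ(x_t−x̄)² = 90.8333
r_1 = -21.6944 / 90.8333 = -0.239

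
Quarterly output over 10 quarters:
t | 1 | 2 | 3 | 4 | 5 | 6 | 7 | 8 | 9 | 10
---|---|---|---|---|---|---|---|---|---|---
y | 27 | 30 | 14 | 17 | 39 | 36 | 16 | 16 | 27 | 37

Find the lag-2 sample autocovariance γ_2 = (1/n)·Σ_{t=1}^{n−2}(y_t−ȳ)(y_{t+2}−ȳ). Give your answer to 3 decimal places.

Mean ȳ = (27 + 30 + 14 + 17 + 39 + 36 + 16 + 16 + 27 + 37)/10 = 25.9000
Σ_{t=1}^{8}(y_t−ȳ)(y_{t+2}−ȳ) = -645.8200
γ_2 = -645.8200 / 10 = -64.582

-64.582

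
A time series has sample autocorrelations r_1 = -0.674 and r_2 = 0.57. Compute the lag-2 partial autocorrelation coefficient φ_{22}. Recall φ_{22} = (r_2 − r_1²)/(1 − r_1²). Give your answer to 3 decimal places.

φ_{22} = (r_2 − r_1²) / (1 − r_1²)
r_1² = (-0.674)² = 0.454276
Numerator = 0.57 − 0.4543 = 0.1157; denominator = 1 − 0.4543 = 0.5457
φ_{22} = 0.1157 / 0.5457 = 0.212

0.212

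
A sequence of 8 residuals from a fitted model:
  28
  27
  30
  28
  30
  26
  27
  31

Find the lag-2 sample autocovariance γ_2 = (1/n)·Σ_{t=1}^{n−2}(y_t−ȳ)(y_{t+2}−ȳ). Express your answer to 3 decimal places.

-0.629

Mean ȳ = (28 + 27 + 30 + 28 + 30 + 26 + 27 + 31)/8 = 28.3750
Deviations: -0.3750, -1.3750, 1.6250, -0.3750, 1.6250, -2.3750, -1.3750, 2.6250
Σ_{t=1}^{6}(y_t−ȳ)(y_{t+2}−ȳ) = -5.0313
γ_2 = -5.0313 / 8 = -0.629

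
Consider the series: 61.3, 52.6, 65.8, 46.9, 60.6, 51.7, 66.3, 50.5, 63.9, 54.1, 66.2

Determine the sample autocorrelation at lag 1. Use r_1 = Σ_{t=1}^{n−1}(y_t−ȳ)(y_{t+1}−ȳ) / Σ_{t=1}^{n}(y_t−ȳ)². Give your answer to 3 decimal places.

-0.788

Mean ȳ = (61.3 + 52.6 + 65.8 + 46.9 + 60.6 + 51.7 + 66.3 + 50.5 + 63.9 + 54.1 + 66.2)/11 = 58.1727
Numerator Σ_{t=1}^{10}(y_t−ȳ)(y_{t+1}−ȳ) = -403.9117
Denominator Σ(y_t−ȳ)² = 512.6218
r_1 = -403.9117 / 512.6218 = -0.788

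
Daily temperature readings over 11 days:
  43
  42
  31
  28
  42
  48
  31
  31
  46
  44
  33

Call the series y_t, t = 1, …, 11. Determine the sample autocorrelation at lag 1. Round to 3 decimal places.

Mean ȳ = (43 + 42 + 31 + 28 + 42 + 48 + 31 + 31 + 46 + 44 + 33)/11 = 38.0909
Numerator Σ_{t=1}^{10}(y_t−ȳ)(y_{t+1}−ȳ) = 2.9008
Denominator Σ(y_t−ȳ)² = 528.9091
r_1 = 2.9008 / 528.9091 = 0.005

0.005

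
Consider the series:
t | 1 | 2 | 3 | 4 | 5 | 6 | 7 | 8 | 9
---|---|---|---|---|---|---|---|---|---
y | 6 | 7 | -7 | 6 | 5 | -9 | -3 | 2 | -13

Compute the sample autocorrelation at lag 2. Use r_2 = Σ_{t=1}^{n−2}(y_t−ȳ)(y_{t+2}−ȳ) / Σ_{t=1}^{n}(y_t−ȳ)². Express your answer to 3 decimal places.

Mean ȳ = (6 + 7 − 7 + 6 + 5 − 9 − 3 + 2 − 13)/9 = -0.6667
Σ(y_t−ȳ)(y_{t+2}−ȳ) = (-42.2222) + (51.1111) + (-35.8889) + (-55.5556) + (-13.2222) + (-22.2222) + (28.7778) = -89.2222
Denominator Σ(y_t−ȳ)² = 454.0000
r_2 = -89.2222 / 454.0000 = -0.197

-0.197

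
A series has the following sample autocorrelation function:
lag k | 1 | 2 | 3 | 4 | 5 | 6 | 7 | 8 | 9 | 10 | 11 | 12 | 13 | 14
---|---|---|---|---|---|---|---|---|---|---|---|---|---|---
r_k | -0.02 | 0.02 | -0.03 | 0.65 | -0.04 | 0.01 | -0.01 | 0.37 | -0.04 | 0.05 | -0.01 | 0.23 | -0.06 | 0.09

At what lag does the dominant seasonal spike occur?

4

The largest autocorrelation is r_4 = 0.65, with weaker echoes at lags 8 (0.37) and 12 (0.23); the remaining lags stay at or below 0.09.
The dominant spike at lag 4 indicates a seasonal period of 4.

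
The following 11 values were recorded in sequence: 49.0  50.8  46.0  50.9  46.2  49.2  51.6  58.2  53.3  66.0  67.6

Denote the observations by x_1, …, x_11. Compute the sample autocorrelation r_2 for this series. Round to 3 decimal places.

Mean x̄ = (49.0 + 50.8 + 46.0 + 50.9 + 46.2 + 49.2 + 51.6 + 58.2 + 53.3 + 66.0 + 67.6)/11 = 53.5273
Numerator Σ_{t=1}^{9}(x_t−x̄)(x_{t+2}−x̄) = 157.1894
Denominator Σ(x_t−x̄)² = 543.1218
r_2 = 157.1894 / 543.1218 = 0.289

0.289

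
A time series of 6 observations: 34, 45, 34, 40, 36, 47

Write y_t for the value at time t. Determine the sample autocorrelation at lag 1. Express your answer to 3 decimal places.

Mean ȳ = (34 + 45 + 34 + 40 + 36 + 47)/6 = 39.3333
Deviations from mean: -5.3333, 5.6667, -5.3333, 0.6667, -3.3333, 7.6667
Σ(y_t−ȳ)(y_{t+1}−ȳ) = (-30.2222) + (-30.2222) + (-3.5556) + (-2.2222) + (-25.5556) = -91.7778
Denominator Σ(y_t−ȳ)² = 159.3333
r_1 = -91.7778 / 159.3333 = -0.576

-0.576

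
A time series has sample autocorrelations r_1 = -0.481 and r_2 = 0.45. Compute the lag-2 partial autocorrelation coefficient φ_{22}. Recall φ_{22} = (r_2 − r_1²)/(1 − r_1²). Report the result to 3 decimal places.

φ_{22} = (r_2 − r_1²) / (1 − r_1²)
r_1² = (-0.481)² = 0.231361
Numerator = 0.45 − 0.2314 = 0.2186; denominator = 1 − 0.2314 = 0.7686
φ_{22} = 0.2186 / 0.7686 = 0.284

0.284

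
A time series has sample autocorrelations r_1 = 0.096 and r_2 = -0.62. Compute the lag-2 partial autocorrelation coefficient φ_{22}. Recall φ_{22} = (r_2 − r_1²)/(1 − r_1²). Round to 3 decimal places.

φ_{22} = (r_2 − r_1²) / (1 − r_1²)
r_1² = (0.096)² = 0.009216
Numerator = -0.62 − 0.0092 = -0.6292; denominator = 1 − 0.0092 = 0.9908
φ_{22} = -0.6292 / 0.9908 = -0.635

-0.635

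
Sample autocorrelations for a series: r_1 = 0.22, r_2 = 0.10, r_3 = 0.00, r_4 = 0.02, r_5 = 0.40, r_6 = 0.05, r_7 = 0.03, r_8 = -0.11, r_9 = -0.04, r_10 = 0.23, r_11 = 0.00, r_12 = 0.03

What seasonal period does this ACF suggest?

5

The largest autocorrelation is r_5 = 0.40, with a weaker echo at lag 10 (0.23); the remaining lags stay at or below 0.22. The elevated value at lag 1 (0.22), dropping to 0.10 at lag 2, reflects decaying short-term dependence rather than seasonality.
The dominant spike at lag 5 indicates a seasonal period of 5.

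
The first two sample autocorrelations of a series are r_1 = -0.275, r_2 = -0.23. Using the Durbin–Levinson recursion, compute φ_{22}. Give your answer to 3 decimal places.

-0.331

φ_{22} = (r_2 − r_1²) / (1 − r_1²)
r_1² = (-0.275)² = 0.075625
Numerator = -0.23 − 0.0756 = -0.3056; denominator = 1 − 0.0756 = 0.9244
φ_{22} = -0.3056 / 0.9244 = -0.331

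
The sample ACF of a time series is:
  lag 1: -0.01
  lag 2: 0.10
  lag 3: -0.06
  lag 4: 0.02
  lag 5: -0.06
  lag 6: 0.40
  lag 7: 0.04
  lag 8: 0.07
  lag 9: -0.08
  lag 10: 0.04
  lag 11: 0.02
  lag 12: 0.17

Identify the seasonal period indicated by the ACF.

6

The largest autocorrelation is r_6 = 0.40, with a weaker echo at lag 12 (0.17); the remaining lags stay at or below 0.10.
The dominant spike at lag 6 indicates a seasonal period of 6.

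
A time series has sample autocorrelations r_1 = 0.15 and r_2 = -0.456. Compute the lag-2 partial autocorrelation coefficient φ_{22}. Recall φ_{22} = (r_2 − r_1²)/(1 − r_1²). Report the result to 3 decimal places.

φ_{22} = (r_2 − r_1²) / (1 − r_1²)
r_1² = (0.15)² = 0.0225
Numerator = -0.456 − 0.0225 = -0.4785; denominator = 1 − 0.0225 = 0.9775
φ_{22} = -0.4785 / 0.9775 = -0.490

-0.490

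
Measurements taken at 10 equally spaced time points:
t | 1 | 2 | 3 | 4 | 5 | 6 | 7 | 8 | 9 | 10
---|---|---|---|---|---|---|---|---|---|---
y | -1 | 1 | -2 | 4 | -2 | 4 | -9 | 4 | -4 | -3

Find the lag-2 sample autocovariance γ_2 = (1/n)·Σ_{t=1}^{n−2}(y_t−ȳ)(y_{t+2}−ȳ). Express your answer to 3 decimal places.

8.192

Mean ȳ = (-1 + 1 − 2 + 4 − 2 + 4 − 9 + 4 − 4 − 3)/10 = -0.8000
Σ_{t=1}^{8}(y_t−ȳ)(y_{t+2}−ȳ) = 81.9200
γ_2 = 81.9200 / 10 = 8.192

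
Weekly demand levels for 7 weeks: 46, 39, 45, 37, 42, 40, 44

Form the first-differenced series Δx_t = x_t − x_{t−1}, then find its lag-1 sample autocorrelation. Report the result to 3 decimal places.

-0.764

First differences Δx: -7, 6, -8, 5, -2, 4
Mean of differences = -0.3333
Numerator Σ(Δx_t−Δx̄)(Δx_{t+1}−Δx̄) = -147.7778
Denominator Σ(Δx_t−Δx̄)² = 193.3333
r_1(Δx) = -147.7778 / 193.3333 = -0.764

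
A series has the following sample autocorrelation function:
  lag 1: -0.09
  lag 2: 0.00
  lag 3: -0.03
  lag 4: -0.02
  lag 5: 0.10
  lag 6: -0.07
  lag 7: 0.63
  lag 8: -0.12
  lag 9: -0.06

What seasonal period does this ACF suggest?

7

The largest autocorrelation is r_7 = 0.63; the remaining lags stay at or below 0.10.
The dominant spike at lag 7 indicates a seasonal period of 7.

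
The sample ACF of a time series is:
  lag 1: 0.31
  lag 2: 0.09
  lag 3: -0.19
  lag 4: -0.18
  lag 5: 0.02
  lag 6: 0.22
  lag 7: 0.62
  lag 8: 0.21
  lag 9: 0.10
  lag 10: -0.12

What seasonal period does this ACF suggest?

7

The largest autocorrelation is r_7 = 0.62; the remaining lags stay at or below 0.31. The elevated value at lag 1 (0.31), dropping to 0.09 at lag 2, reflects decaying short-term dependence rather than seasonality.
The dominant spike at lag 7 indicates a seasonal period of 7.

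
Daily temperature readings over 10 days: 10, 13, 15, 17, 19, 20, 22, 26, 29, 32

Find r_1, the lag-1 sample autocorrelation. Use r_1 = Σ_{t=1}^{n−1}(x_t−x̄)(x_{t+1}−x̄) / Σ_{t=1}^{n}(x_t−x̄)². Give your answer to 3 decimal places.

Mean x̄ = (10 + 13 + 15 + 17 + 19 + 20 + 22 + 26 + 29 + 32)/10 = 20.3000
Numerator Σ_{t=1}^{9}(x_t−x̄)(x_{t+1}−x̄) = 296.6100
Denominator Σ(x_t−x̄)² = 448.1000
r_1 = 296.6100 / 448.1000 = 0.662

0.662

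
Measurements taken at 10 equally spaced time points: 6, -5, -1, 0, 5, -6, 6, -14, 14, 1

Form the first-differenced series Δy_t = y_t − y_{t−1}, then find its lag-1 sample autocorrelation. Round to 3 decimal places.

First differences Δy: -11, 4, 1, 5, -11, 12, -20, 28, -13
Mean of differences = -0.5556
Numerator Σ(Δy_t−Δȳ)(Δy_{t+1}−Δȳ) = -1375.7531
Denominator Σ(Δy_t−Δȳ)² = 1778.2222
r_1(Δy) = -1375.7531 / 1778.2222 = -0.774

-0.774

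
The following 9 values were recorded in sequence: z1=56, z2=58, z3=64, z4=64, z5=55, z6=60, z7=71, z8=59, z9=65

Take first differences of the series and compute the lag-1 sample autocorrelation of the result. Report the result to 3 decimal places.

-0.422

First differences Δz: 2, 6, 0, -9, 5, 11, -12, 6
Mean of differences = 1.1250
Numerator Σ(Δz_t−Δz̄)(Δz_{t+1}−Δz̄) = -184.3906
Denominator Σ(Δz_t−Δz̄)² = 436.8750
r_1(Δz) = -184.3906 / 436.8750 = -0.422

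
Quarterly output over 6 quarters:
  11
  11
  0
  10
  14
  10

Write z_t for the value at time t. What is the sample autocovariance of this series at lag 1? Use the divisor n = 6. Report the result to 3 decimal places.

Mean z̄ = (11 + 11 + 0 + 10 + 14 + 10)/6 = 9.3333
Deviations: 1.6667, 1.6667, -9.3333, 0.6667, 4.6667, 0.6667
Σ_{t=1}^{5}(z_t−z̄)(z_{t+1}−z̄) = -12.7778
γ_1 = -12.7778 / 6 = -2.130

-2.130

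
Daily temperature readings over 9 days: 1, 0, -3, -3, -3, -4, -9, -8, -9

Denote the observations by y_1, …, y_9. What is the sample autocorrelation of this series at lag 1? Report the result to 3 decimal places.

0.598

Mean ȳ = (1 + 0 − 3 − 3 − 3 − 4 − 9 − 8 − 9)/9 = -4.2222
Numerator Σ_{t=1}^{8}(y_t−ȳ)(y_{t+1}−ȳ) = 65.5062
Denominator Σ(y_t−ȳ)² = 109.5556
r_1 = 65.5062 / 109.5556 = 0.598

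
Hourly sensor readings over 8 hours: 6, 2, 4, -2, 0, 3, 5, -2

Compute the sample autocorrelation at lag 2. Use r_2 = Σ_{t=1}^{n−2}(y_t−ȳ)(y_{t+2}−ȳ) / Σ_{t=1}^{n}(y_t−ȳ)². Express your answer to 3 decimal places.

Mean ȳ = (6 + 2 + 4 − 2 + 0 + 3 + 5 − 2)/8 = 2.0000
Deviations from mean: 4.0000, 0.0000, 2.0000, -4.0000, -2.0000, 1.0000, 3.0000, -4.0000
Σ(y_t−ȳ)(y_{t+2}−ȳ) = (8.0000) + (0.0000) + (-4.0000) + (-4.0000) + (-6.0000) + (-4.0000) = -10.0000
Denominator Σ(y_t−ȳ)² = 66.0000
r_2 = -10.0000 / 66.0000 = -0.152

-0.152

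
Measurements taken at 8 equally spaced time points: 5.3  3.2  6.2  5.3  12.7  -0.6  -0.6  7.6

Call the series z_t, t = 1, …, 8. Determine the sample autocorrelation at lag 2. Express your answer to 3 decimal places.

Mean z̄ = (5.3 + 3.2 + 6.2 + 5.3 + 12.7 − 0.6 − 0.6 + 7.6)/8 = 4.8875
Deviations from mean: 0.4125, -1.6875, 1.3125, 0.4125, 7.8125, -5.4875, -5.4875, 2.7125
Numerator Σ_{t=1}^{6}(z_t−z̄)(z_{t+2}−z̄) = -49.9203
Denominator Σ(z_t−z̄)² = 133.5288
r_2 = -49.9203 / 133.5288 = -0.374

-0.374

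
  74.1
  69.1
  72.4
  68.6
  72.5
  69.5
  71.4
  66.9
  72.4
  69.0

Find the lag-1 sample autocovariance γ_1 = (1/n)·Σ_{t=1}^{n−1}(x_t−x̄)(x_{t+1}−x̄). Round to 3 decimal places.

Mean x̄ = (74.1 + 69.1 + 72.4 + 68.6 + 72.5 + 69.5 + 71.4 + 66.9 + 72.4 + 69.0)/10 = 70.5900
Σ_{t=1}^{9}(x_t−x̄)(x_{t+1}−x̄) = -30.8401
γ_1 = -30.8401 / 10 = -3.084

-3.084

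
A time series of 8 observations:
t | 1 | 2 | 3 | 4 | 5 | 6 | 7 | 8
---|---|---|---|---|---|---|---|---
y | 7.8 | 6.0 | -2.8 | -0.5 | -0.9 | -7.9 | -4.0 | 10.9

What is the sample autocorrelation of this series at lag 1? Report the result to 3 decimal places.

0.125

Mean ȳ = (7.8 + 6.0 − 2.8 − 0.5 − 0.9 − 7.9 − 4.0 + 10.9)/8 = 1.0750
Numerator Σ_{t=1}^{7}(y_t−ȳ)(y_{t+1}−ȳ) = 36.6619
Denominator Σ(y_t−ȳ)² = 293.7150
r_1 = 36.6619 / 293.7150 = 0.125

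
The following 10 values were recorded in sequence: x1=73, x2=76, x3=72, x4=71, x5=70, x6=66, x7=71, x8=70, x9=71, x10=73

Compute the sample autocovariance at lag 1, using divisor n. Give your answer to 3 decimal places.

2.021

Mean x̄ = (73 + 76 + 72 + 71 + 70 + 66 + 71 + 70 + 71 + 73)/10 = 71.3000
Σ_{t=1}^{9}(x_t−x̄)(x_{t+1}−x̄) = 20.2100
γ_1 = 20.2100 / 10 = 2.021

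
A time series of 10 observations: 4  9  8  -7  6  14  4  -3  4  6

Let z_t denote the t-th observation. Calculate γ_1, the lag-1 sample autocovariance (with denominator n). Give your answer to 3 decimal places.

Mean z̄ = (4 + 9 + 8 − 7 + 6 + 14 + 4 − 3 + 4 + 6)/10 = 4.5000
Σ_{t=1}^{9}(z_t−z̄)(z_{t+1}−z̄) = -27.7500
γ_1 = -27.7500 / 10 = -2.775

-2.775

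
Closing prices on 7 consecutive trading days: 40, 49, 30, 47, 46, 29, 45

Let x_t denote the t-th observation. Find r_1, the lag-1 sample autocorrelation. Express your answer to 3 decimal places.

-0.591

Mean x̄ = (40 + 49 + 30 + 47 + 46 + 29 + 45)/7 = 40.8571
Deviations from mean: -0.8571, 8.1429, -10.8571, 6.1429, 5.1429, -11.8571, 4.1429
Σ(x_t−x̄)(x_{t+1}−x̄) = (-6.9796) + (-88.4082) + (-66.6939) + (31.5918) + (-60.9796) + (-49.1224) = -240.5918
Denominator Σ(x_t−x̄)² = 406.8571
r_1 = -240.5918 / 406.8571 = -0.591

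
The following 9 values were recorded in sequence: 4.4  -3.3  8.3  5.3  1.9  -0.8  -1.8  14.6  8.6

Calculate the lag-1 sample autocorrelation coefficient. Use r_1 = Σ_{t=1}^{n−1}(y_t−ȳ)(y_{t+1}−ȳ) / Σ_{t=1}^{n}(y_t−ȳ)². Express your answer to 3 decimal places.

Mean ȳ = (4.4 − 3.3 + 8.3 + 5.3 + 1.9 − 0.8 − 1.8 + 14.6 + 8.6)/9 = 4.1333
Numerator Σ_{t=1}^{8}(y_t−ȳ)(y_{t+1}−ȳ) = -5.7611
Denominator Σ(y_t−ȳ)² = 268.0800
r_1 = -5.7611 / 268.0800 = -0.021

-0.021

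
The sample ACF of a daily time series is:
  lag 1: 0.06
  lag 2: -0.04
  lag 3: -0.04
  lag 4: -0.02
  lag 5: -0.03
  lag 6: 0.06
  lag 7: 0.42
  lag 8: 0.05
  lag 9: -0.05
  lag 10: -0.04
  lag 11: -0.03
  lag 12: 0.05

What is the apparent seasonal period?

The largest autocorrelation is r_7 = 0.42; the remaining lags stay at or below 0.06.
The dominant spike at lag 7 indicates a seasonal period of 7.

7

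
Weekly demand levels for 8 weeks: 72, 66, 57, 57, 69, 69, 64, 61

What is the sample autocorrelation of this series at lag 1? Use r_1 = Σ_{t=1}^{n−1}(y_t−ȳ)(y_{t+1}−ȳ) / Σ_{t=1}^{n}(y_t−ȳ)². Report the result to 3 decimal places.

Mean ȳ = (72 + 66 + 57 + 57 + 69 + 69 + 64 + 61)/8 = 64.3750
Σ(y_t−ȳ)(y_{t+1}−ȳ) = (12.3906) + (-11.9844) + (54.3906) + (-34.1094) + (21.3906) + (-1.7344) + (1.2656) = 41.6094
Denominator Σ(y_t−ȳ)² = 223.8750
r_1 = 41.6094 / 223.8750 = 0.186

0.186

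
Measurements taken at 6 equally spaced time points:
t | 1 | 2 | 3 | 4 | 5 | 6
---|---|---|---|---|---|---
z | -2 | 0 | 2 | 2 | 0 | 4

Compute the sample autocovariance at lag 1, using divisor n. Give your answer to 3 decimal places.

-0.167

Mean z̄ = (-2 + 0 + 2 + 2 + 0 + 4)/6 = 1.0000
Deviations: -3.0000, -1.0000, 1.0000, 1.0000, -1.0000, 3.0000
Σ_{t=1}^{5}(z_t−z̄)(z_{t+1}−z̄) = -1.0000
γ_1 = -1.0000 / 6 = -0.167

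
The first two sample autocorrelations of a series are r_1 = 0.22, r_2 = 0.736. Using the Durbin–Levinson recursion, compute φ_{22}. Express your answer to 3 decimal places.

0.723

φ_{22} = (r_2 − r_1²) / (1 − r_1²)
r_1² = (0.22)² = 0.0484
Numerator = 0.736 − 0.0484 = 0.6876; denominator = 1 − 0.0484 = 0.9516
φ_{22} = 0.6876 / 0.9516 = 0.723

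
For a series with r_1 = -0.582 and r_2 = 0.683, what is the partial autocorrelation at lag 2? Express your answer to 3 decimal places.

φ_{22} = (r_2 − r_1²) / (1 − r_1²)
r_1² = (-0.582)² = 0.338724
Numerator = 0.683 − 0.3387 = 0.3443; denominator = 1 − 0.3387 = 0.6613
φ_{22} = 0.3443 / 0.6613 = 0.521

0.521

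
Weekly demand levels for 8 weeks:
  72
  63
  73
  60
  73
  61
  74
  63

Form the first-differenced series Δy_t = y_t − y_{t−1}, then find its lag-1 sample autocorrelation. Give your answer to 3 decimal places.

First differences Δy: -9, 10, -13, 13, -12, 13, -11
Mean of differences = -1.2857
Numerator Σ(Δy_t−Δȳ)(Δy_{t+1}−Δȳ) = -831.5102
Denominator Σ(Δy_t−Δȳ)² = 941.4286
r_1(Δy) = -831.5102 / 941.4286 = -0.883

-0.883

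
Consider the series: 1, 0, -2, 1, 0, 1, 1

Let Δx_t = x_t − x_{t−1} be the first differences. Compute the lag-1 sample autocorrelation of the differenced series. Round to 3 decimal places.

First differences Δx: -1, -2, 3, -1, 1, 0
Mean of differences = 0.0000
Numerator Σ(Δx_t−Δx̄)(Δx_{t+1}−Δx̄) = -8.0000
Denominator Σ(Δx_t−Δx̄)² = 16.0000
r_1(Δx) = -8.0000 / 16.0000 = -0.500

-0.500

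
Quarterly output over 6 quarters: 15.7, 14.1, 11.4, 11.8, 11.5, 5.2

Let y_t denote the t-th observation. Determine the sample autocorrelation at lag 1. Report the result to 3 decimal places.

0.161

Mean ȳ = (15.7 + 14.1 + 11.4 + 11.8 + 11.5 + 5.2)/6 = 11.6167
Deviations from mean: 4.0833, 2.4833, -0.2167, 0.1833, -0.1167, -6.4167
Σ(y_t−ȳ)(y_{t+1}−ȳ) = (10.1403) + (-0.5381) + (-0.0397) + (-0.0214) + (0.7486) = 10.2897
Denominator Σ(y_t−ȳ)² = 64.1083
r_1 = 10.2897 / 64.1083 = 0.161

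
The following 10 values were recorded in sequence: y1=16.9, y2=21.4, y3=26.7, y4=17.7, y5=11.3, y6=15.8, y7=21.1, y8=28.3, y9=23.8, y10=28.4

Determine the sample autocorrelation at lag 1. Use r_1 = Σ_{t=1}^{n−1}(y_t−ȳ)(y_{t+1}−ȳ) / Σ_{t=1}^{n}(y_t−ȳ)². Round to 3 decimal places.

0.356

Mean ȳ = (16.9 + 21.4 + 26.7 + 17.7 + 11.3 + 15.8 + 21.1 + 28.3 + 23.8 + 28.4)/10 = 21.1400
Numerator Σ_{t=1}^{9}(y_t−ȳ)(y_{t+1}−ȳ) = 105.8964
Denominator Σ(y_t−ȳ)² = 297.1840
r_1 = 105.8964 / 297.1840 = 0.356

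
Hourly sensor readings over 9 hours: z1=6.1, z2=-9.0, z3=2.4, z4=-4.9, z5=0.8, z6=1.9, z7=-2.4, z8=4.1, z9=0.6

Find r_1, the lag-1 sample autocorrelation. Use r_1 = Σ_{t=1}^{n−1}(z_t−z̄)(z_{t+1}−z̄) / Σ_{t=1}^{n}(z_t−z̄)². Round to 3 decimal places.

-0.588

Mean z̄ = (6.1 − 9.0 + 2.4 − 4.9 + 0.8 + 1.9 − 2.4 + 4.1 + 0.6)/9 = -0.0444
Numerator Σ_{t=1}^{8}(z_t−z̄)(z_{t+1}−z̄) = -102.9175
Denominator Σ(z_t−z̄)² = 175.1422
r_1 = -102.9175 / 175.1422 = -0.588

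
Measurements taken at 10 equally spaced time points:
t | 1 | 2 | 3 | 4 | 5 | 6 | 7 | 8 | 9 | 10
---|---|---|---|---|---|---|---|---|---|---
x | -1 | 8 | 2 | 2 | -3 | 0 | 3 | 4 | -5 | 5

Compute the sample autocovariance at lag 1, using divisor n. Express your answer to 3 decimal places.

Mean x̄ = (-1 + 8 + 2 + 2 − 3 + 0 + 3 + 4 − 5 + 5)/10 = 1.5000
Σ_{t=1}^{9}(x_t−x̄)(x_{t+1}−x̄) = -45.7500
γ_1 = -45.7500 / 10 = -4.575

-4.575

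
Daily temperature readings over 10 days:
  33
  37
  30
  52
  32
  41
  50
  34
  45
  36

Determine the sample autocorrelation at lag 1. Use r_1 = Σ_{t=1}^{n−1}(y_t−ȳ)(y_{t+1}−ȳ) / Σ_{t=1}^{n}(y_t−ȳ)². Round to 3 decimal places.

-0.511

Mean ȳ = (33 + 37 + 30 + 52 + 32 + 41 + 50 + 34 + 45 + 36)/10 = 39.0000
Numerator Σ_{t=1}^{9}(y_t−ȳ)(y_{t+1}−ȳ) = -273.0000
Denominator Σ(y_t−ȳ)² = 534.0000
r_1 = -273.0000 / 534.0000 = -0.511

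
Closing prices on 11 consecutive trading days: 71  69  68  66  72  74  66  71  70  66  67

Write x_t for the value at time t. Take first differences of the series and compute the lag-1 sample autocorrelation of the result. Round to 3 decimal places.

-0.378

First differences Δx: -2, -1, -2, 6, 2, -8, 5, -1, -4, 1
Mean of differences = -0.4000
Numerator Σ(Δx_t−Δx̄)(Δx_{t+1}−Δx̄) = -58.3600
Denominator Σ(Δx_t−Δx̄)² = 154.4000
r_1(Δx) = -58.3600 / 154.4000 = -0.378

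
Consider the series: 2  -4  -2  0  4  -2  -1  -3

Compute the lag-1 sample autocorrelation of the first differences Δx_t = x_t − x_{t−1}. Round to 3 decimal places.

First differences Δx: -6, 2, 2, 4, -6, 1, -2
Mean of differences = -0.7143
Numerator Σ(Δx_t−Δx̄)(Δx_{t+1}−Δx̄) = -30.3673
Denominator Σ(Δx_t−Δx̄)² = 97.4286
r_1(Δx) = -30.3673 / 97.4286 = -0.312

-0.312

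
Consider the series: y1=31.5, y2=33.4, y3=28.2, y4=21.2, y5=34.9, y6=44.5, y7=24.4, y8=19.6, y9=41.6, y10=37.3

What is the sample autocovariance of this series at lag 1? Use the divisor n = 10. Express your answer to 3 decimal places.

-3.187

Mean ȳ = (31.5 + 33.4 + 28.2 + 21.2 + 34.9 + 44.5 + 24.4 + 19.6 + 41.6 + 37.3)/10 = 31.6600
Σ_{t=1}^{9}(y_t−ȳ)(y_{t+1}−ȳ) = -31.8736
γ_1 = -31.8736 / 10 = -3.187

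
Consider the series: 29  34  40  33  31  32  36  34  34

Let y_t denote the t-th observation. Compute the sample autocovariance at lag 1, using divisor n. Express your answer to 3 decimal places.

-0.049

Mean ȳ = (29 + 34 + 40 + 33 + 31 + 32 + 36 + 34 + 34)/9 = 33.6667
Σ_{t=1}^{8}(y_t−ȳ)(y_{t+1}−ȳ) = -0.4444
γ_1 = -0.4444 / 9 = -0.049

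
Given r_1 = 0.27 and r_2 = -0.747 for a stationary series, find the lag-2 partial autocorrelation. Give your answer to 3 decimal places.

-0.884

φ_{22} = (r_2 − r_1²) / (1 − r_1²)
r_1² = (0.27)² = 0.0729
Numerator = -0.747 − 0.0729 = -0.8199; denominator = 1 − 0.0729 = 0.9271
φ_{22} = -0.8199 / 0.9271 = -0.884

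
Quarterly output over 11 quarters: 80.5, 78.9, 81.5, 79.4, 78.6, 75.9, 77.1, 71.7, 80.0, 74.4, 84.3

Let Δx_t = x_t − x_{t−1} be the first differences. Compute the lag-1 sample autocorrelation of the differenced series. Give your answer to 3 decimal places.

First differences Δx: -1.6, 2.6, -2.1, -0.8, -2.7, 1.2, -5.4, 8.3, -5.6, 9.9
Mean of differences = 0.3800
Numerator Σ(Δx_t−Δx̄)(Δx_{t+1}−Δx̄) = -160.6744
Denominator Σ(Δx_t−Δx̄)² = 249.0760
r_1(Δx) = -160.6744 / 249.0760 = -0.645

-0.645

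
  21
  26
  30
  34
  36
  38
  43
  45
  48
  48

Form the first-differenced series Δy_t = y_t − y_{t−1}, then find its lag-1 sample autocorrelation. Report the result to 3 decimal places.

-0.045

First differences Δy: 5, 4, 4, 2, 2, 5, 2, 3, 0
Mean of differences = 3.0000
Numerator Σ(Δy_t−Δȳ)(Δy_{t+1}−Δȳ) = -1.0000
Denominator Σ(Δy_t−Δȳ)² = 22.0000
r_1(Δy) = -1.0000 / 22.0000 = -0.045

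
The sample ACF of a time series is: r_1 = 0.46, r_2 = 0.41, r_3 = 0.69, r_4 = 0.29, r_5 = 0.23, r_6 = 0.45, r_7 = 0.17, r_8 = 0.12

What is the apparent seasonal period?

3

The largest autocorrelation is r_3 = 0.69; the remaining lags stay at or below 0.46. The elevated value at lag 1 (0.46), dropping to 0.41 at lag 2, reflects decaying short-term dependence rather than seasonality.
The dominant spike at lag 3 indicates a seasonal period of 3.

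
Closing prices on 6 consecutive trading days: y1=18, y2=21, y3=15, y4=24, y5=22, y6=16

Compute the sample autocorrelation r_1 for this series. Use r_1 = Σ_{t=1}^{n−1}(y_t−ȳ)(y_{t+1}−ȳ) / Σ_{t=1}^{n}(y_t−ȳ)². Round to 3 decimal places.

-0.412

Mean ȳ = (18 + 21 + 15 + 24 + 22 + 16)/6 = 19.3333
Σ(y_t−ȳ)(y_{t+1}−ȳ) = (-2.2222) + (-7.2222) + (-20.2222) + (12.4444) + (-8.8889) = -26.1111
Denominator Σ(y_t−ȳ)² = 63.3333
r_1 = -26.1111 / 63.3333 = -0.412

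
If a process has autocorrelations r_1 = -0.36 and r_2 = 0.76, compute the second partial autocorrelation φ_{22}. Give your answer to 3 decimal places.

0.724

φ_{22} = (r_2 − r_1²) / (1 − r_1²)
r_1² = (-0.36)² = 0.1296
Numerator = 0.76 − 0.1296 = 0.6304; denominator = 1 − 0.1296 = 0.8704
φ_{22} = 0.6304 / 0.8704 = 0.724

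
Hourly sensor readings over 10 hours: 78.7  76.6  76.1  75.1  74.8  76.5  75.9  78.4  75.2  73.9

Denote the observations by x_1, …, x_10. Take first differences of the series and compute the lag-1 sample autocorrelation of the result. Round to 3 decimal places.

First differences Δx: -2.1, -0.5, -1.0, -0.3, 1.7, -0.6, 2.5, -3.2, -1.3
Mean of differences = -0.5333
Numerator Σ(Δx_t−Δx̄)(Δx_{t+1}−Δx̄) = -6.0511
Denominator Σ(Δx_t−Δx̄)² = 24.6200
r_1(Δx) = -6.0511 / 24.6200 = -0.246

-0.246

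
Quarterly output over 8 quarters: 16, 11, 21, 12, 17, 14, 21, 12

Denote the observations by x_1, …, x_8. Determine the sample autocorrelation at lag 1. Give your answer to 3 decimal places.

Mean x̄ = (16 + 11 + 21 + 12 + 17 + 14 + 21 + 12)/8 = 15.5000
Deviations from mean: 0.5000, -4.5000, 5.5000, -3.5000, 1.5000, -1.5000, 5.5000, -3.5000
Numerator Σ_{t=1}^{7}(x_t−x̄)(x_{t+1}−x̄) = -81.2500
Denominator Σ(x_t−x̄)² = 110.0000
r_1 = -81.2500 / 110.0000 = -0.739

-0.739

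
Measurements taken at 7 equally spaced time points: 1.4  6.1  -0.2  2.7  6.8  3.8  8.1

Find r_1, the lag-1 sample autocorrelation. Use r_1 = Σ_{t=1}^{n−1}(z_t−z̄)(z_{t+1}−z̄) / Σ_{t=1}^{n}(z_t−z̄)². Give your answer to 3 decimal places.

Mean z̄ = (1.4 + 6.1 − 0.2 + 2.7 + 6.8 + 3.8 + 8.1)/7 = 4.1000
Deviations from mean: -2.7000, 2.0000, -4.3000, -1.4000, 2.7000, -0.3000, 4.0000
Numerator Σ_{t=1}^{6}(z_t−z̄)(z_{t+1}−z̄) = -13.7700
Denominator Σ(z_t−z̄)² = 55.1200
r_1 = -13.7700 / 55.1200 = -0.250

-0.250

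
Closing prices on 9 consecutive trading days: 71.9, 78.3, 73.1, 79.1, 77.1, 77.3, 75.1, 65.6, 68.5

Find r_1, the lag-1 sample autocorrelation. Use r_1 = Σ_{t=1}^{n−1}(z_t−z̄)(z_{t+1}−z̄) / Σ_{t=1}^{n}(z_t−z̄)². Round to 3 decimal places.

0.285

Mean z̄ = (71.9 + 78.3 + 73.1 + 79.1 + 77.1 + 77.3 + 75.1 + 65.6 + 68.5)/9 = 74.0000
Numerator Σ_{t=1}^{8}(z_t−z̄)(z_{t+1}−z̄) = 49.1400
Denominator Σ(z_t−z̄)² = 172.2400
r_1 = 49.1400 / 172.2400 = 0.285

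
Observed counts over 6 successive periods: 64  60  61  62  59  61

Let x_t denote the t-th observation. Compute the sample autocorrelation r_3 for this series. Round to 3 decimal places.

Mean x̄ = (64 + 60 + 61 + 62 + 59 + 61)/6 = 61.1667
Numerator Σ_{t=1}^{3}(x_t−x̄)(x_{t+3}−x̄) = 4.9167
Denominator Σ(x_t−x̄)² = 14.8333
r_3 = 4.9167 / 14.8333 = 0.331

0.331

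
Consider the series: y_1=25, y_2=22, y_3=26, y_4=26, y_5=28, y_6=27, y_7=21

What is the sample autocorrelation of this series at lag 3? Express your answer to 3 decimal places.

-0.275

Mean ȳ = (25 + 22 + 26 + 26 + 28 + 27 + 21)/7 = 25.0000
Deviations from mean: 0.0000, -3.0000, 1.0000, 1.0000, 3.0000, 2.0000, -4.0000
Σ(y_t−ȳ)(y_{t+3}−ȳ) = (0.0000) + (-9.0000) + (2.0000) + (-4.0000) = -11.0000
Denominator Σ(y_t−ȳ)² = 40.0000
r_3 = -11.0000 / 40.0000 = -0.275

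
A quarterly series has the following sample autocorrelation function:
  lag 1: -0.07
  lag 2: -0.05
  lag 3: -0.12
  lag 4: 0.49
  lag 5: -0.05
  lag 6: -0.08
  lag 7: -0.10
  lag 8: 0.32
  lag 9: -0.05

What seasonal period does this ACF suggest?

4

The largest autocorrelation is r_4 = 0.49, with a weaker echo at lag 8 (0.32); the remaining lags stay at or below -0.05.
The dominant spike at lag 4 indicates a seasonal period of 4.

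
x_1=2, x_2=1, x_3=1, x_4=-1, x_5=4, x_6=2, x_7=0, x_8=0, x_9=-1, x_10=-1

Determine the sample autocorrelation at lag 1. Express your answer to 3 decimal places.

0.096

Mean x̄ = (2 + 1 + 1 − 1 + 4 + 2 + 0 + 0 − 1 − 1)/10 = 0.7000
Numerator Σ_{t=1}^{9}(x_t−x̄)(x_{t+1}−x̄) = 2.3100
Denominator Σ(x_t−x̄)² = 24.1000
r_1 = 2.3100 / 24.1000 = 0.096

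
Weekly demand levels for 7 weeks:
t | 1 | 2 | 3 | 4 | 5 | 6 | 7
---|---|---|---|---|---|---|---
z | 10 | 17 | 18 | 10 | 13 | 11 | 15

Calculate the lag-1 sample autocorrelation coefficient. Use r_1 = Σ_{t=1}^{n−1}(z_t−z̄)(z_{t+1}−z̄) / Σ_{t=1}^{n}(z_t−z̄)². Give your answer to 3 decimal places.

-0.196

Mean z̄ = (10 + 17 + 18 + 10 + 13 + 11 + 15)/7 = 13.4286
Σ(z_t−z̄)(z_{t+1}−z̄) = (-12.2449) + (16.3265) + (-15.6735) + (1.4694) + (1.0408) + (-3.8163) = -12.8980
Denominator Σ(z_t−z̄)² = 65.7143
r_1 = -12.8980 / 65.7143 = -0.196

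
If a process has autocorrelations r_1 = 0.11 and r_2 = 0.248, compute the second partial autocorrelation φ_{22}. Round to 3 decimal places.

0.239

φ_{22} = (r_2 − r_1²) / (1 − r_1²)
r_1² = (0.11)² = 0.0121
Numerator = 0.248 − 0.0121 = 0.2359; denominator = 1 − 0.0121 = 0.9879
φ_{22} = 0.2359 / 0.9879 = 0.239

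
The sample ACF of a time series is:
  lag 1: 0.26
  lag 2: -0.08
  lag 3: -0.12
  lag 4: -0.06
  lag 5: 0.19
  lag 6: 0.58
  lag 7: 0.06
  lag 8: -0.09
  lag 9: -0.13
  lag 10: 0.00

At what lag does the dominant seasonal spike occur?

6

The largest autocorrelation is r_6 = 0.58; the remaining lags stay at or below 0.26.
The dominant spike at lag 6 indicates a seasonal period of 6.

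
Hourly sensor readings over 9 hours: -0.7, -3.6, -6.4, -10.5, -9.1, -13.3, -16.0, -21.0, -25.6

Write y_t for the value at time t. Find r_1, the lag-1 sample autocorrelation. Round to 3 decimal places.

0.599

Mean ȳ = (-0.7 − 3.6 − 6.4 − 10.5 − 9.1 − 13.3 − 16.0 − 21.0 − 25.6)/9 = -11.8000
Numerator Σ_{t=1}^{8}(y_t−ȳ)(y_{t+1}−ȳ) = 313.6800
Denominator Σ(y_t−ȳ)² = 523.5600
r_1 = 313.6800 / 523.5600 = 0.599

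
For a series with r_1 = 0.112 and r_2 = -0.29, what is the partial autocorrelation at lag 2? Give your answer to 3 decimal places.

-0.306

φ_{22} = (r_2 − r_1²) / (1 − r_1²)
r_1² = (0.112)² = 0.012544
Numerator = -0.29 − 0.0125 = -0.3025; denominator = 1 − 0.0125 = 0.9875
φ_{22} = -0.3025 / 0.9875 = -0.306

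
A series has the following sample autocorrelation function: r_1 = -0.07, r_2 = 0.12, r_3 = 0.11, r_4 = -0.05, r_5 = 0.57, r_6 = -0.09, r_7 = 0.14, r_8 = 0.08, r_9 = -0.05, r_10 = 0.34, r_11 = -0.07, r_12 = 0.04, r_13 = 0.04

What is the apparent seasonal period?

The largest autocorrelation is r_5 = 0.57, with a weaker echo at lag 10 (0.34); the remaining lags stay at or below 0.14.
The dominant spike at lag 5 indicates a seasonal period of 5.

5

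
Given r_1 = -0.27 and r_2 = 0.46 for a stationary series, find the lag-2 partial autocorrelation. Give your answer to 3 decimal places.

0.418

φ_{22} = (r_2 − r_1²) / (1 − r_1²)
r_1² = (-0.27)² = 0.0729
Numerator = 0.46 − 0.0729 = 0.3871; denominator = 1 − 0.0729 = 0.9271
φ_{22} = 0.3871 / 0.9271 = 0.418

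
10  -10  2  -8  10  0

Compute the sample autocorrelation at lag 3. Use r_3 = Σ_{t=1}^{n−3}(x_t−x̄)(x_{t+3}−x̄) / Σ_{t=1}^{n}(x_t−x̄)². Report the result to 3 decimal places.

Mean x̄ = (10 − 10 + 2 − 8 + 10 + 0)/6 = 0.6667
Σ(x_t−x̄)(x_{t+3}−x̄) = (-80.8889) + (-99.5556) + (-0.8889) = -181.3333
Denominator Σ(x_t−x̄)² = 365.3333
r_3 = -181.3333 / 365.3333 = -0.496

-0.496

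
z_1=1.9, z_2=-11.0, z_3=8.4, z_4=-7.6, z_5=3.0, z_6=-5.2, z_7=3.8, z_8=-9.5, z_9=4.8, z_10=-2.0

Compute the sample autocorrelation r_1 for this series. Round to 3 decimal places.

Mean z̄ = (1.9 − 11.0 + 8.4 − 7.6 + 3.0 − 5.2 + 3.8 − 9.5 + 4.8 − 2.0)/10 = -1.3400
Numerator Σ_{t=1}^{9}(z_t−z̄)(z_{t+1}−z̄) = -346.2176
Denominator Σ(z_t−z̄)² = 402.7440
r_1 = -346.2176 / 402.7440 = -0.860

-0.860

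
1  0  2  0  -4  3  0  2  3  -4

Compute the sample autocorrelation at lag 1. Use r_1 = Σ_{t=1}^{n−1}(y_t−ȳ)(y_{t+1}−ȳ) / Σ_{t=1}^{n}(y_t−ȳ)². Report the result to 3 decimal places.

Mean ȳ = (1 + 0 + 2 + 0 − 4 + 3 + 0 + 2 + 3 − 4)/10 = 0.3000
Numerator Σ_{t=1}^{9}(y_t−ȳ)(y_{t+1}−ȳ) = -19.8900
Denominator Σ(y_t−ȳ)² = 58.1000
r_1 = -19.8900 / 58.1000 = -0.342

-0.342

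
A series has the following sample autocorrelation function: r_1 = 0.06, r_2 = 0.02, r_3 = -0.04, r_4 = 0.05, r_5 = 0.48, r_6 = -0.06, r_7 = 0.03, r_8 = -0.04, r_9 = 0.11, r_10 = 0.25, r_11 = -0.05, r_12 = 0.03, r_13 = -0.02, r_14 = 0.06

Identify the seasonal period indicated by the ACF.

The largest autocorrelation is r_5 = 0.48, with a weaker echo at lag 10 (0.25); the remaining lags stay at or below 0.11.
The dominant spike at lag 5 indicates a seasonal period of 5.

5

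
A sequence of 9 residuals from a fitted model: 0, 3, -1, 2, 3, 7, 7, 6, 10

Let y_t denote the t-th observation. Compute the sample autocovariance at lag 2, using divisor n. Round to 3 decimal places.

4.689

Mean ȳ = (0 + 3 − 1 + 2 + 3 + 7 + 7 + 6 + 10)/9 = 4.1111
Σ_{t=1}^{7}(y_t−ȳ)(y_{t+2}−ȳ) = 42.1975
γ_2 = 42.1975 / 9 = 4.689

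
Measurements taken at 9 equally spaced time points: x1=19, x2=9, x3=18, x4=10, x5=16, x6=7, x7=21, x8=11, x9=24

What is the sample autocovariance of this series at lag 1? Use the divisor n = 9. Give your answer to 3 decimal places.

-19.778

Mean x̄ = (19 + 9 + 18 + 10 + 16 + 7 + 21 + 11 + 24)/9 = 15.0000
Σ_{t=1}^{8}(x_t−x̄)(x_{t+1}−x̄) = -178.0000
γ_1 = -178.0000 / 9 = -19.778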